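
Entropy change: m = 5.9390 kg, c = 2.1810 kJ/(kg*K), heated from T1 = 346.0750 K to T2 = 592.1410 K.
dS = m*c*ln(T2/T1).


T2/T1 = 1.7110
ln(T2/T1) = 0.5371
dS = 5.9390 * 2.1810 * 0.5371 = 6.9569 kJ/K

6.9569 kJ/K


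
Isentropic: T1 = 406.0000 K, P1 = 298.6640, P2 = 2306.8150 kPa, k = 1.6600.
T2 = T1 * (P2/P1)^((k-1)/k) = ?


(k-1)/k = 0.3976
(P2/P1)^exp = 2.2542
T2 = 406.0000 * 2.2542 = 915.2055 K

915.2055 K


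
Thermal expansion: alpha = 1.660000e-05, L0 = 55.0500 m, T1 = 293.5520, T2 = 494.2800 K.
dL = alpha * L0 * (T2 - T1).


dT = 200.7280 K
dL = 1.660000e-05 * 55.0500 * 200.7280 = 0.183431 m
L_final = 55.233431 m

dL = 0.183431 m


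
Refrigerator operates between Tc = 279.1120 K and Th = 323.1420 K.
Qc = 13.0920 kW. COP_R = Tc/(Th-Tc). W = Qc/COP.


COP = 279.1120 / 44.0300 = 6.3391
W = 13.0920 / 6.3391 = 2.0653 kW

COP = 6.3391, W = 2.0653 kW


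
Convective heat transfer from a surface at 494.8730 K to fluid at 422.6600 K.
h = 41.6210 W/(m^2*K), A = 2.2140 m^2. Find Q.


dT = 72.2130 K
Q = 41.6210 * 2.2140 * 72.2130 = 6654.3481 W

6654.3481 W


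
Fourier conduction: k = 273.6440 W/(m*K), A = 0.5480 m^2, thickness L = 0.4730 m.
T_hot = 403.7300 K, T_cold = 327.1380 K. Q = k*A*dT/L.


dT = 76.5920 K
Q = 273.6440 * 0.5480 * 76.5920 / 0.4730 = 24282.2406 W

24282.2406 W


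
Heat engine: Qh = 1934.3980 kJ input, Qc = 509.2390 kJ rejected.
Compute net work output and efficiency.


W = 1934.3980 - 509.2390 = 1425.1590 kJ
eta = 1425.1590 / 1934.3980 = 0.7367 = 73.6745%

W = 1425.1590 kJ, eta = 73.6745%


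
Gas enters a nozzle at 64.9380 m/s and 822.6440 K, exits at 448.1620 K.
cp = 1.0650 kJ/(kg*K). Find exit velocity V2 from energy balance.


dT = 374.4820 K
2*cp*1000*dT = 797646.6600
V1^2 = 4216.9438
V2 = sqrt(801863.6038) = 895.4684 m/s

895.4684 m/s


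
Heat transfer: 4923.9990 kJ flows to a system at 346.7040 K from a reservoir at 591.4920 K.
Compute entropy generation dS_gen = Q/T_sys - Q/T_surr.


dS_sys = 4923.9990/346.7040 = 14.2023 kJ/K
dS_surr = -4923.9990/591.4920 = -8.3247 kJ/K
dS_gen = 14.2023 - 8.3247 = 5.8776 kJ/K (irreversible)

dS_gen = 5.8776 kJ/K, irreversible


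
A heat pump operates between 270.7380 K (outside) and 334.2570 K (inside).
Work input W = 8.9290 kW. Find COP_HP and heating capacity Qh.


COP = 334.2570 / 63.5190 = 5.2623
Qh = 5.2623 * 8.9290 = 46.9872 kW

COP = 5.2623, Qh = 46.9872 kW


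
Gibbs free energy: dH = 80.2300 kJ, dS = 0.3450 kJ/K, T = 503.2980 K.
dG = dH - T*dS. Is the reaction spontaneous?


T*dS = 503.2980 * 0.3450 = 173.6378 kJ
dG = 80.2300 - 173.6378 = -93.4078 kJ (spontaneous)

dG = -93.4078 kJ, spontaneous


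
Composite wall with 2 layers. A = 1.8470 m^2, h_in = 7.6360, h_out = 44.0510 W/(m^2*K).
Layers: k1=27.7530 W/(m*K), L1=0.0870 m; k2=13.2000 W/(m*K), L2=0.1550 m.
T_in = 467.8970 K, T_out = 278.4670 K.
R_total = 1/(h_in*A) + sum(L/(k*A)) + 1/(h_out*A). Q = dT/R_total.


R_conv_in = 1/(7.6360*1.8470) = 0.0709
R_1 = 0.0870/(27.7530*1.8470) = 0.0017
R_2 = 0.1550/(13.2000*1.8470) = 0.0064
R_conv_out = 1/(44.0510*1.8470) = 0.0123
R_total = 0.0912 K/W
Q = 189.4300 / 0.0912 = 2075.9693 W

R_total = 0.0912 K/W, Q = 2075.9693 W


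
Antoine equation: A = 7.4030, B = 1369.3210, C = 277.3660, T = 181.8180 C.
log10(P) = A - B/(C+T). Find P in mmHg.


C+T = 459.1840
B/(C+T) = 2.9821
log10(P) = 7.4030 - 2.9821 = 4.4209
P = 10^4.4209 = 26358.7782 mmHg

26358.7782 mmHg


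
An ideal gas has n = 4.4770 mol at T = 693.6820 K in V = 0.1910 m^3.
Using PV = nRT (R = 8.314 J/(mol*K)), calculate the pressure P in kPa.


P = nRT/V = 4.4770 * 8.314 * 693.6820 / 0.1910
= 25820.0774 / 0.1910 = 135183.6513 Pa = 135.1837 kPa

135.1837 kPa


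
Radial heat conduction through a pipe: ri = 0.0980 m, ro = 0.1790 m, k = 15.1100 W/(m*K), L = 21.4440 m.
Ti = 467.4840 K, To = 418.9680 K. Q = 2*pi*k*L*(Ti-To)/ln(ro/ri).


dT = 48.5160 K
ln(ro/ri) = 0.6024
Q = 2*pi*15.1100*21.4440*48.5160 / 0.6024 = 163959.6350 W

163959.6350 W


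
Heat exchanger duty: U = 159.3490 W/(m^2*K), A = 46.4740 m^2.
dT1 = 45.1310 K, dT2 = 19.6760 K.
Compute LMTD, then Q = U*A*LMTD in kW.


LMTD = 30.6624 K
Q = 159.3490 * 46.4740 * 30.6624 = 227073.0491 W = 227.0730 kW

227.0730 kW


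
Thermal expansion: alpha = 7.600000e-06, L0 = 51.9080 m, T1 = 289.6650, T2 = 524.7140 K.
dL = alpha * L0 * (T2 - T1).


dT = 235.0490 K
dL = 7.600000e-06 * 51.9080 * 235.0490 = 0.092727 m
L_final = 52.000727 m

dL = 0.092727 m


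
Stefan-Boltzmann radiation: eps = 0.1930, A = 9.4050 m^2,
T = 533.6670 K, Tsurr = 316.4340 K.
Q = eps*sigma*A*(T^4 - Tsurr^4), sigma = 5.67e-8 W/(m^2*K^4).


T^4 = 8.1111e+10
Tsurr^4 = 1.0026e+10
Q = 0.1930 * 5.67e-8 * 9.4050 * 7.1085e+10 = 7316.0779 W

7316.0779 W


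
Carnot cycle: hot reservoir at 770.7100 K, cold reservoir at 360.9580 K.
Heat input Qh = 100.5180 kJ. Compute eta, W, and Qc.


eta = 1 - 360.9580/770.7100 = 0.5317
W = 0.5317 * 100.5180 = 53.4409 kJ
Qc = 100.5180 - 53.4409 = 47.0771 kJ

eta = 53.1655%, W = 53.4409 kJ, Qc = 47.0771 kJ


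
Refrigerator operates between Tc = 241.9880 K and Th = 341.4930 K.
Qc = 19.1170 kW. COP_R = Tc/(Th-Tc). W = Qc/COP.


COP = 241.9880 / 99.5050 = 2.4319
W = 19.1170 / 2.4319 = 7.8609 kW

COP = 2.4319, W = 7.8609 kW


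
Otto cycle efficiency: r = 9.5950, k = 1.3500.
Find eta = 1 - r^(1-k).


r^(k-1) = 2.2066
eta = 1 - 1/2.2066 = 0.5468 = 54.6806%

54.6806%


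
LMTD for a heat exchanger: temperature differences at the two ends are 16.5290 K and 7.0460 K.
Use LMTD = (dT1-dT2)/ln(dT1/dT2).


dT1/dT2 = 2.3459
ln(dT1/dT2) = 0.8527
LMTD = 9.4830 / 0.8527 = 11.1217 K

11.1217 K


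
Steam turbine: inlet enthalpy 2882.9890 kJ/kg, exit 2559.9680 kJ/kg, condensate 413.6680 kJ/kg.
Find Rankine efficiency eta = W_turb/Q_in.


W = 323.0210 kJ/kg
Q_in = 2469.3210 kJ/kg
eta = 0.1308 = 13.0814%

eta = 13.0814%


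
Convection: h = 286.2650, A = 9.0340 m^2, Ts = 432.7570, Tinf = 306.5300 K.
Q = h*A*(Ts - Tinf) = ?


dT = 126.2270 K
Q = 286.2650 * 9.0340 * 126.2270 = 326437.9180 W

326437.9180 W


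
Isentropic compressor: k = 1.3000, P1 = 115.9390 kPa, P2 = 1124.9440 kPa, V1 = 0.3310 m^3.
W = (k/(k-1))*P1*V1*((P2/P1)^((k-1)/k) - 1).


(k-1)/k = 0.2308
(P2/P1)^exp = 1.6895
W = 4.3333 * 115.9390 * 0.3310 * (1.6895 - 1) = 114.6529 kJ

114.6529 kJ


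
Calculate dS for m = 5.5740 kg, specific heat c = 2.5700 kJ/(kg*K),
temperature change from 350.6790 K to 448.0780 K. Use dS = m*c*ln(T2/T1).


T2/T1 = 1.2777
ln(T2/T1) = 0.2451
dS = 5.5740 * 2.5700 * 0.2451 = 3.5110 kJ/K

3.5110 kJ/K


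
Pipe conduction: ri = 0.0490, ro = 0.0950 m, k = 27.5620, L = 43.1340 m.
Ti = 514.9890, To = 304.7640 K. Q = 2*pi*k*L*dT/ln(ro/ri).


dT = 210.2250 K
ln(ro/ri) = 0.6621
Q = 2*pi*27.5620*43.1340*210.2250 / 0.6621 = 2371917.4861 W

2371917.4861 W


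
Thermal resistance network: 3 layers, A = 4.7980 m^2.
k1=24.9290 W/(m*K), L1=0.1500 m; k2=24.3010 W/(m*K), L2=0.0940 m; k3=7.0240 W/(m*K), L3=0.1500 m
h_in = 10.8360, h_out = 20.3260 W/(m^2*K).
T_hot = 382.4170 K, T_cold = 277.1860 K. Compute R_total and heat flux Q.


R_conv_in = 1/(10.8360*4.7980) = 0.0192
R_1 = 0.1500/(24.9290*4.7980) = 0.0013
R_2 = 0.0940/(24.3010*4.7980) = 0.0008
R_3 = 0.1500/(7.0240*4.7980) = 0.0045
R_conv_out = 1/(20.3260*4.7980) = 0.0103
R_total = 0.0360 K/W
Q = 105.2310 / 0.0360 = 2923.1571 W

R_total = 0.0360 K/W, Q = 2923.1571 W


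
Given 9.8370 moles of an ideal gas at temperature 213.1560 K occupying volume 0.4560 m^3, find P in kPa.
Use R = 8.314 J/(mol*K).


P = nRT/V = 9.8370 * 8.314 * 213.1560 / 0.4560
= 17432.9247 / 0.4560 = 38230.0980 Pa = 38.2301 kPa

38.2301 kPa


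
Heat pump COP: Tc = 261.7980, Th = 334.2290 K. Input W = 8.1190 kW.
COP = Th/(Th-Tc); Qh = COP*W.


COP = 334.2290 / 72.4310 = 4.6144
Qh = 4.6144 * 8.1190 = 37.4647 kW

COP = 4.6144, Qh = 37.4647 kW


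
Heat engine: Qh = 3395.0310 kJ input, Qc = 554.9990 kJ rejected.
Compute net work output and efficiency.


W = 3395.0310 - 554.9990 = 2840.0320 kJ
eta = 2840.0320 / 3395.0310 = 0.8365 = 83.6526%

W = 2840.0320 kJ, eta = 83.6526%


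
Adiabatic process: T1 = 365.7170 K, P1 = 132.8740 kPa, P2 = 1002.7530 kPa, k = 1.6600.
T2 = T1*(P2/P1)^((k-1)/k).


(k-1)/k = 0.3976
(P2/P1)^exp = 2.2335
T2 = 365.7170 * 2.2335 = 816.8300 K

816.8300 K


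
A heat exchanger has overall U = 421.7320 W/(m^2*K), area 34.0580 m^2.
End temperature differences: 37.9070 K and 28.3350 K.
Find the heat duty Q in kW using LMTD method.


LMTD = 32.8892 K
Q = 421.7320 * 34.0580 * 32.8892 = 472398.6919 W = 472.3987 kW

472.3987 kW


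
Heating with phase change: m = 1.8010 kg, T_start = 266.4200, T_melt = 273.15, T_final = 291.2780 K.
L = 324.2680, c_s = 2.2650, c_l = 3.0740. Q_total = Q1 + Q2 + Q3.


Q1 (sensible, solid) = 1.8010 * 2.2650 * 6.7300 = 27.4535 kJ
Q2 (latent) = 1.8010 * 324.2680 = 584.0067 kJ
Q3 (sensible, liquid) = 1.8010 * 3.0740 * 18.1280 = 100.3616 kJ
Q_total = 711.8217 kJ

711.8217 kJ


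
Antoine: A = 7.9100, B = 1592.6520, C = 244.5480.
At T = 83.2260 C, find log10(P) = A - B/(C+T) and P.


C+T = 327.7740
B/(C+T) = 4.8590
log10(P) = 7.9100 - 4.8590 = 3.0510
P = 10^3.0510 = 1124.6197 mmHg

1124.6197 mmHg


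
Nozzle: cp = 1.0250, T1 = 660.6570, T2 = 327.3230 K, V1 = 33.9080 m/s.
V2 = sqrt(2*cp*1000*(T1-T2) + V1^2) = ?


dT = 333.3340 K
2*cp*1000*dT = 683334.7000
V1^2 = 1149.7525
V2 = sqrt(684484.4525) = 827.3358 m/s

827.3358 m/s


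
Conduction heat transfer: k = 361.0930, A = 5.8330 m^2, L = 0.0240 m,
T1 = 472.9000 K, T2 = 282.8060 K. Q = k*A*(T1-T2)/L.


dT = 190.0940 K
Q = 361.0930 * 5.8330 * 190.0940 / 0.0240 = 1.6683e+07 W

1.6683e+07 W


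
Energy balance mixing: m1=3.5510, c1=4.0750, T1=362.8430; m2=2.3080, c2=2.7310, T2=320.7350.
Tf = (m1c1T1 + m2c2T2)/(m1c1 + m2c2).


num = 7272.0963
den = 20.7735
Tf = 350.0665 K

350.0665 K


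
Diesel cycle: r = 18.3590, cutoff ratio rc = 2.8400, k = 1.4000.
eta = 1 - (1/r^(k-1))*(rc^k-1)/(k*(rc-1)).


r^(k-1) = 3.2029
rc^k = 4.3117
eta = 0.5986 = 59.8614%

59.8614%


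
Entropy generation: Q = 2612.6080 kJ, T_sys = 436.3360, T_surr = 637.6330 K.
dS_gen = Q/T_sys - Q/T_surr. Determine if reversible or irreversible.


dS_sys = 2612.6080/436.3360 = 5.9876 kJ/K
dS_surr = -2612.6080/637.6330 = -4.0974 kJ/K
dS_gen = 5.9876 - 4.0974 = 1.8903 kJ/K (irreversible)

dS_gen = 1.8903 kJ/K, irreversible


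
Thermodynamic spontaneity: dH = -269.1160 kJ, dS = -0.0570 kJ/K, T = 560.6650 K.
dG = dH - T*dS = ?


T*dS = 560.6650 * -0.0570 = -31.9579 kJ
dG = -269.1160 + 31.9579 = -237.1581 kJ (spontaneous)

dG = -237.1581 kJ, spontaneous


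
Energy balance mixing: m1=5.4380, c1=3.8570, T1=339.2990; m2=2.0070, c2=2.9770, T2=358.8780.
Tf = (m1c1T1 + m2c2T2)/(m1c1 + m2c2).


num = 9260.8197
den = 26.9492
Tf = 343.6398 K

343.6398 K


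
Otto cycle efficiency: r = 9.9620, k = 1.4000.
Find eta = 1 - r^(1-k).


r^(k-1) = 2.5081
eta = 1 - 1/2.5081 = 0.6013 = 60.1286%

60.1286%


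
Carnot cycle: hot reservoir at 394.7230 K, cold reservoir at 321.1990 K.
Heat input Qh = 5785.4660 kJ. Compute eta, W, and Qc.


eta = 1 - 321.1990/394.7230 = 0.1863
W = 0.1863 * 5785.4660 = 1077.6433 kJ
Qc = 5785.4660 - 1077.6433 = 4707.8227 kJ

eta = 18.6267%, W = 1077.6433 kJ, Qc = 4707.8227 kJ


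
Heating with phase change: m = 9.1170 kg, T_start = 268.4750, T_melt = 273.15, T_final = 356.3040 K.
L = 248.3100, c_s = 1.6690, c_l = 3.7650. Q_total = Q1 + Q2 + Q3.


Q1 (sensible, solid) = 9.1170 * 1.6690 * 4.6750 = 71.1361 kJ
Q2 (latent) = 9.1170 * 248.3100 = 2263.8423 kJ
Q3 (sensible, liquid) = 9.1170 * 3.7650 * 83.1540 = 2854.3030 kJ
Q_total = 5189.2814 kJ

5189.2814 kJ


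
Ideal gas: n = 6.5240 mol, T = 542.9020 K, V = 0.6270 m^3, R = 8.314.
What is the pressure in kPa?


P = nRT/V = 6.5240 * 8.314 * 542.9020 / 0.6270
= 29447.2955 / 0.6270 = 46965.3835 Pa = 46.9654 kPa

46.9654 kPa


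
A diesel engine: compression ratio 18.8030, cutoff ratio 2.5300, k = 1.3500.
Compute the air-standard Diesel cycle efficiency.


r^(k-1) = 2.7924
rc^k = 3.5012
eta = 0.5664 = 56.6352%

56.6352%


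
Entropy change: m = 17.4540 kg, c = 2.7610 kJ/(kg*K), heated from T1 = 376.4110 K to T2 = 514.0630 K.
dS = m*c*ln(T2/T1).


T2/T1 = 1.3657
ln(T2/T1) = 0.3117
dS = 17.4540 * 2.7610 * 0.3117 = 15.0193 kJ/K

15.0193 kJ/K


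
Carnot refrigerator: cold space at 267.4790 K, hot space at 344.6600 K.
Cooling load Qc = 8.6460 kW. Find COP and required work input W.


COP = 267.4790 / 77.1810 = 3.4656
W = 8.6460 / 3.4656 = 2.4948 kW

COP = 3.4656, W = 2.4948 kW


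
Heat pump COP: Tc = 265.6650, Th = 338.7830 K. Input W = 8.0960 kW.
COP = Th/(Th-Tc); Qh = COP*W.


COP = 338.7830 / 73.1180 = 4.6334
Qh = 4.6334 * 8.0960 = 37.5118 kW

COP = 4.6334, Qh = 37.5118 kW


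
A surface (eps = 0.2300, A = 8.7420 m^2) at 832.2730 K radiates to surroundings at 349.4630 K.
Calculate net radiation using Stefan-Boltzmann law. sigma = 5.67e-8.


T^4 = 4.7980e+11
Tsurr^4 = 1.4914e+10
Q = 0.2300 * 5.67e-8 * 8.7420 * 4.6489e+11 = 52999.3932 W

52999.3932 W


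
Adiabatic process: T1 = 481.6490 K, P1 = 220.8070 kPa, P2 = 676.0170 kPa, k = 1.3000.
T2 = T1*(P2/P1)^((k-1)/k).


(k-1)/k = 0.2308
(P2/P1)^exp = 1.2946
T2 = 481.6490 * 1.2946 = 623.5507 K

623.5507 K


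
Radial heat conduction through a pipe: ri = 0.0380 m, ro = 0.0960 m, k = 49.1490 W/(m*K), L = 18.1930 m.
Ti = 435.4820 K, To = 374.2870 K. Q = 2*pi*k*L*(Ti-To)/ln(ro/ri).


dT = 61.1950 K
ln(ro/ri) = 0.9268
Q = 2*pi*49.1490*18.1930*61.1950 / 0.9268 = 370976.6541 W

370976.6541 W


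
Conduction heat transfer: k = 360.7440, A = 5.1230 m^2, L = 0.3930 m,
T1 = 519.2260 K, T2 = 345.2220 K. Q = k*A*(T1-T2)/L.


dT = 174.0040 K
Q = 360.7440 * 5.1230 * 174.0040 / 0.3930 = 818257.8001 W

818257.8001 W


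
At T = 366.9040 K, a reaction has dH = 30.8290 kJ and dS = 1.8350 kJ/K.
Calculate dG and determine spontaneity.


T*dS = 366.9040 * 1.8350 = 673.2688 kJ
dG = 30.8290 - 673.2688 = -642.4398 kJ (spontaneous)

dG = -642.4398 kJ, spontaneous


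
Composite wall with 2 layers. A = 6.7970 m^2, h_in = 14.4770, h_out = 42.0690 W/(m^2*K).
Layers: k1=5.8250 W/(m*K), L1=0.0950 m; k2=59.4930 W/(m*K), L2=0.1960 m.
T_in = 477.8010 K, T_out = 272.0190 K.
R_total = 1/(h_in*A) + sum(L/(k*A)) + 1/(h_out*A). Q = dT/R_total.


R_conv_in = 1/(14.4770*6.7970) = 0.0102
R_1 = 0.0950/(5.8250*6.7970) = 0.0024
R_2 = 0.1960/(59.4930*6.7970) = 0.0005
R_conv_out = 1/(42.0690*6.7970) = 0.0035
R_total = 0.0165 K/W
Q = 205.7820 / 0.0165 = 12438.5216 W

R_total = 0.0165 K/W, Q = 12438.5216 W


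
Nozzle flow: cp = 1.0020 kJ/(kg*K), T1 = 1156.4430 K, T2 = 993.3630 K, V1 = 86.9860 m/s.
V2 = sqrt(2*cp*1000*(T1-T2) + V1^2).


dT = 163.0800 K
2*cp*1000*dT = 326812.3200
V1^2 = 7566.5642
V2 = sqrt(334378.8842) = 578.2550 m/s

578.2550 m/s


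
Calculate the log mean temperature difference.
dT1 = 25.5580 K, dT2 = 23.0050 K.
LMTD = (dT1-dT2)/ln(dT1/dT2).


dT1/dT2 = 1.1110
ln(dT1/dT2) = 0.1052
LMTD = 2.5530 / 0.1052 = 24.2591 K

24.2591 K


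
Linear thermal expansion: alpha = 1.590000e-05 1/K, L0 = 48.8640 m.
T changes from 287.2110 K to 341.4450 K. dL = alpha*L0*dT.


dT = 54.2340 K
dL = 1.590000e-05 * 48.8640 * 54.2340 = 0.042136 m
L_final = 48.906136 m

dL = 0.042136 m


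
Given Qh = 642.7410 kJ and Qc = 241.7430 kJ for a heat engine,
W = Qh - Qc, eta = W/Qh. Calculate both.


W = 642.7410 - 241.7430 = 400.9980 kJ
eta = 400.9980 / 642.7410 = 0.6239 = 62.3887%

W = 400.9980 kJ, eta = 62.3887%


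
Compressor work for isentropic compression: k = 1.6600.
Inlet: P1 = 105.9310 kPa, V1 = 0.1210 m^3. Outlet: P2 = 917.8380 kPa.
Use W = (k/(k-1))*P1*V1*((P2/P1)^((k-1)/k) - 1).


(k-1)/k = 0.3976
(P2/P1)^exp = 2.3596
W = 2.5152 * 105.9310 * 0.1210 * (2.3596 - 1) = 43.8311 kJ

43.8311 kJ


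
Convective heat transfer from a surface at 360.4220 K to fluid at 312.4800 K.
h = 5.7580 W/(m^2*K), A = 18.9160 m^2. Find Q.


dT = 47.9420 K
Q = 5.7580 * 18.9160 * 47.9420 = 5221.7625 W

5221.7625 W


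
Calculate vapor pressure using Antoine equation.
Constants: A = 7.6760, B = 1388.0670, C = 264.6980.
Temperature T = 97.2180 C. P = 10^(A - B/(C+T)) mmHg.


C+T = 361.9160
B/(C+T) = 3.8353
log10(P) = 7.6760 - 3.8353 = 3.8407
P = 10^3.8407 = 6929.0039 mmHg

6929.0039 mmHg


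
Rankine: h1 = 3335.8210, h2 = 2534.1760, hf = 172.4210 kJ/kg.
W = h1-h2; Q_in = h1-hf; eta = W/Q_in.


W = 801.6450 kJ/kg
Q_in = 3163.4000 kJ/kg
eta = 0.2534 = 25.3412%

eta = 25.3412%


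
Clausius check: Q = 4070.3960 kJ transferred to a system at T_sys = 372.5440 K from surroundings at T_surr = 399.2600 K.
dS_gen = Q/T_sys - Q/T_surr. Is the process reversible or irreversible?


dS_sys = 4070.3960/372.5440 = 10.9259 kJ/K
dS_surr = -4070.3960/399.2600 = -10.1949 kJ/K
dS_gen = 10.9259 - 10.1949 = 0.7311 kJ/K (irreversible)

dS_gen = 0.7311 kJ/K, irreversible


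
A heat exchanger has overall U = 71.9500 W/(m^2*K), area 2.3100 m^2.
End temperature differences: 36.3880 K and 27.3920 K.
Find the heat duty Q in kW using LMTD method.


LMTD = 31.6774 K
Q = 71.9500 * 2.3100 * 31.6774 = 5264.9246 W = 5.2649 kW

5.2649 kW


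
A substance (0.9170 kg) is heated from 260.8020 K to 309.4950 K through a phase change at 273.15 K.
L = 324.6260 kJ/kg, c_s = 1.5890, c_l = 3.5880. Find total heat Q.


Q1 (sensible, solid) = 0.9170 * 1.5890 * 12.3480 = 17.9924 kJ
Q2 (latent) = 0.9170 * 324.6260 = 297.6820 kJ
Q3 (sensible, liquid) = 0.9170 * 3.5880 * 36.3450 = 119.5822 kJ
Q_total = 435.2566 kJ

435.2566 kJ


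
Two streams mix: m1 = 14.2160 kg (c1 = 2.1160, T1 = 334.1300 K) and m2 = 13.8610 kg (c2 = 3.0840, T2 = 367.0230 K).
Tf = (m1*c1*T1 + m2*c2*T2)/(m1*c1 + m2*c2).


num = 25740.2343
den = 72.8284
Tf = 353.4369 K

353.4369 K


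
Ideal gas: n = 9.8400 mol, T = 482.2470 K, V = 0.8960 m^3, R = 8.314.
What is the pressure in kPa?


P = nRT/V = 9.8400 * 8.314 * 482.2470 / 0.8960
= 39452.5113 / 0.8960 = 44031.8207 Pa = 44.0318 kPa

44.0318 kPa


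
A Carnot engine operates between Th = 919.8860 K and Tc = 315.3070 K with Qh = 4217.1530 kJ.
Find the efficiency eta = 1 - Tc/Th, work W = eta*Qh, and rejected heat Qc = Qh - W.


eta = 1 - 315.3070/919.8860 = 0.6572
W = 0.6572 * 4217.1530 = 2771.6501 kJ
Qc = 4217.1530 - 2771.6501 = 1445.5029 kJ

eta = 65.7233%, W = 2771.6501 kJ, Qc = 1445.5029 kJ


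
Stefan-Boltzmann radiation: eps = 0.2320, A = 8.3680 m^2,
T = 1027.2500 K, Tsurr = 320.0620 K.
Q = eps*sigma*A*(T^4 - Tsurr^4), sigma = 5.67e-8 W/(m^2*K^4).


T^4 = 1.1135e+12
Tsurr^4 = 1.0494e+10
Q = 0.2320 * 5.67e-8 * 8.3680 * 1.1030e+12 = 121418.5799 W

121418.5799 W


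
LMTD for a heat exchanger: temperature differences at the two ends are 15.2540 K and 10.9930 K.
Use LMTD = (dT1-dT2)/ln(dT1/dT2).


dT1/dT2 = 1.3876
ln(dT1/dT2) = 0.3276
LMTD = 4.2610 / 0.3276 = 13.0074 K

13.0074 K


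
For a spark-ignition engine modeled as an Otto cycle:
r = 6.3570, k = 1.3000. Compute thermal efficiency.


r^(k-1) = 1.7417
eta = 1 - 1/1.7417 = 0.4259 = 42.5851%

42.5851%


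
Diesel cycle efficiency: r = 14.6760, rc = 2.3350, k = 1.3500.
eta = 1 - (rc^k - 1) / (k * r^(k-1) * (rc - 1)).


r^(k-1) = 2.5604
rc^k = 3.1419
eta = 0.5358 = 53.5844%

53.5844%


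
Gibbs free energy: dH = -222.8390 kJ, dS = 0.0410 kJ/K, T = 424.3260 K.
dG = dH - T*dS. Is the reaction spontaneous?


T*dS = 424.3260 * 0.0410 = 17.3974 kJ
dG = -222.8390 - 17.3974 = -240.2364 kJ (spontaneous)

dG = -240.2364 kJ, spontaneous


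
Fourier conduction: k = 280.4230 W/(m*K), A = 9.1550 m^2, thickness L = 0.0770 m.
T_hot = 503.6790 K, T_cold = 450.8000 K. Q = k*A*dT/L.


dT = 52.8790 K
Q = 280.4230 * 9.1550 * 52.8790 / 0.0770 = 1763049.4281 W

1763049.4281 W


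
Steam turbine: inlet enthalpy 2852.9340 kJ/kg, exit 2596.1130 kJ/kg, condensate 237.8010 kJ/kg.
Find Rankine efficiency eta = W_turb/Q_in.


W = 256.8210 kJ/kg
Q_in = 2615.1330 kJ/kg
eta = 0.0982 = 9.8206%

eta = 9.8206%


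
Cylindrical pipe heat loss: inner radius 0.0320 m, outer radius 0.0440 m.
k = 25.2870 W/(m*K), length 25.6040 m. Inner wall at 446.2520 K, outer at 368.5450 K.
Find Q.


dT = 77.7070 K
ln(ro/ri) = 0.3185
Q = 2*pi*25.2870*25.6040*77.7070 / 0.3185 = 992656.0561 W

992656.0561 W


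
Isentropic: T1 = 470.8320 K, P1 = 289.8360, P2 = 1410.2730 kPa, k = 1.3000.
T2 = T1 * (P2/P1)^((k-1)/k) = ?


(k-1)/k = 0.2308
(P2/P1)^exp = 1.4407
T2 = 470.8320 * 1.4407 = 678.3272 K

678.3272 K


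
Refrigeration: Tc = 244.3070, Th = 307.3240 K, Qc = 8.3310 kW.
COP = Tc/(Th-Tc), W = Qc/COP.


COP = 244.3070 / 63.0170 = 3.8768
W = 8.3310 / 3.8768 = 2.1489 kW

COP = 3.8768, W = 2.1489 kW


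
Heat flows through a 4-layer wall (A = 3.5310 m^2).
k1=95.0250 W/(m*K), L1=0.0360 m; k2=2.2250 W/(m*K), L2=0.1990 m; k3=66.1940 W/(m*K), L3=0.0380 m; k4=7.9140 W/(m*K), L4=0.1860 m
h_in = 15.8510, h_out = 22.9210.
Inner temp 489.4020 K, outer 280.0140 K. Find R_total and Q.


R_conv_in = 1/(15.8510*3.5310) = 0.0179
R_1 = 0.0360/(95.0250*3.5310) = 0.0001
R_2 = 0.1990/(2.2250*3.5310) = 0.0253
R_3 = 0.0380/(66.1940*3.5310) = 0.0002
R_4 = 0.1860/(7.9140*3.5310) = 0.0067
R_conv_out = 1/(22.9210*3.5310) = 0.0124
R_total = 0.0625 K/W
Q = 209.3880 / 0.0625 = 3351.3942 W

R_total = 0.0625 K/W, Q = 3351.3942 W


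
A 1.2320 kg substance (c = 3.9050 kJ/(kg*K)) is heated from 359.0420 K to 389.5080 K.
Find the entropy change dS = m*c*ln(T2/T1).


T2/T1 = 1.0849
ln(T2/T1) = 0.0814
dS = 1.2320 * 3.9050 * 0.0814 = 0.3918 kJ/K

0.3918 kJ/K


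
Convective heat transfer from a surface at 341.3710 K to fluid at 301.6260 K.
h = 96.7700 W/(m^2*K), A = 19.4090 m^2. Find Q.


dT = 39.7450 K
Q = 96.7700 * 19.4090 * 39.7450 = 74649.4139 W

74649.4139 W


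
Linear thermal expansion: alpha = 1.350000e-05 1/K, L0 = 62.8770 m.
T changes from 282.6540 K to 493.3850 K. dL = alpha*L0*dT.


dT = 210.7310 K
dL = 1.350000e-05 * 62.8770 * 210.7310 = 0.178877 m
L_final = 63.055877 m

dL = 0.178877 m


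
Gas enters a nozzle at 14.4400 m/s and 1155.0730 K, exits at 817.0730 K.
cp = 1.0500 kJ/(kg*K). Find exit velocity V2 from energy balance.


dT = 338.0000 K
2*cp*1000*dT = 709800.0000
V1^2 = 208.5136
V2 = sqrt(710008.5136) = 842.6200 m/s

842.6200 m/s


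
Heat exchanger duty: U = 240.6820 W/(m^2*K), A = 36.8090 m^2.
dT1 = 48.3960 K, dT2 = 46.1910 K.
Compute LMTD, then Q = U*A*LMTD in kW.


LMTD = 47.2849 K
Q = 240.6820 * 36.8090 * 47.2849 = 418909.6803 W = 418.9097 kW

418.9097 kW


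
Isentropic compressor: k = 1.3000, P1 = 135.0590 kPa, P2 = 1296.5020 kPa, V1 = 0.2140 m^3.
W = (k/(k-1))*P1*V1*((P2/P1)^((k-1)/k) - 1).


(k-1)/k = 0.2308
(P2/P1)^exp = 1.6853
W = 4.3333 * 135.0590 * 0.2140 * (1.6853 - 1) = 85.8281 kJ

85.8281 kJ


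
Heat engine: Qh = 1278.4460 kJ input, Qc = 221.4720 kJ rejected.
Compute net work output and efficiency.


W = 1278.4460 - 221.4720 = 1056.9740 kJ
eta = 1056.9740 / 1278.4460 = 0.8268 = 82.6765%

W = 1056.9740 kJ, eta = 82.6765%


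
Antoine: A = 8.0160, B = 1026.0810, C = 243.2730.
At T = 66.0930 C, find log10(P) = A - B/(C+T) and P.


C+T = 309.3660
B/(C+T) = 3.3167
log10(P) = 8.0160 - 3.3167 = 4.6993
P = 10^4.6993 = 50035.4787 mmHg

50035.4787 mmHg


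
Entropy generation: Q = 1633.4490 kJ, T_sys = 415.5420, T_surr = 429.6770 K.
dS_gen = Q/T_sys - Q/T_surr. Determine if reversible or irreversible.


dS_sys = 1633.4490/415.5420 = 3.9309 kJ/K
dS_surr = -1633.4490/429.6770 = -3.8016 kJ/K
dS_gen = 3.9309 - 3.8016 = 0.1293 kJ/K (irreversible)

dS_gen = 0.1293 kJ/K, irreversible


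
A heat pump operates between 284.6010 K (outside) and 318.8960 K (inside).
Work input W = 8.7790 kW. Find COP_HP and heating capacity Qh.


COP = 318.8960 / 34.2950 = 9.2986
Qh = 9.2986 * 8.7790 = 81.6325 kW

COP = 9.2986, Qh = 81.6325 kW


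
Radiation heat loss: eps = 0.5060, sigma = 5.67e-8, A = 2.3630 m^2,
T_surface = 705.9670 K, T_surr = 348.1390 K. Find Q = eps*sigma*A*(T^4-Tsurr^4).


T^4 = 2.4839e+11
Tsurr^4 = 1.4690e+10
Q = 0.5060 * 5.67e-8 * 2.3630 * 2.3370e+11 = 15843.8390 W

15843.8390 W


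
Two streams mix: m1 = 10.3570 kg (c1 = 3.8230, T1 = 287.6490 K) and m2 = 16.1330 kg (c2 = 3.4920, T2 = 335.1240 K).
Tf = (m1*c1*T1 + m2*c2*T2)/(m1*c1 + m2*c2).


num = 30269.0996
den = 95.9312
Tf = 315.5291 K

315.5291 K


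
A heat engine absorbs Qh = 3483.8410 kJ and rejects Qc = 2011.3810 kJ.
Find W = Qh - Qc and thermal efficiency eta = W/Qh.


W = 3483.8410 - 2011.3810 = 1472.4600 kJ
eta = 1472.4600 / 3483.8410 = 0.4227 = 42.2654%

W = 1472.4600 kJ, eta = 42.2654%


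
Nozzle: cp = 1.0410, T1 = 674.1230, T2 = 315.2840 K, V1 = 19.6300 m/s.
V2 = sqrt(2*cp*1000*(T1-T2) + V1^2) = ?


dT = 358.8390 K
2*cp*1000*dT = 747102.7980
V1^2 = 385.3369
V2 = sqrt(747488.1349) = 864.5740 m/s

864.5740 m/s


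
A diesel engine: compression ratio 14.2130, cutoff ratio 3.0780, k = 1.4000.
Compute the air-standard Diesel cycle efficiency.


r^(k-1) = 2.8912
rc^k = 4.8259
eta = 0.5451 = 54.5135%

54.5135%


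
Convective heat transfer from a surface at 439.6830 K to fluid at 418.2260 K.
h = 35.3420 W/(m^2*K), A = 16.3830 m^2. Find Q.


dT = 21.4570 K
Q = 35.3420 * 16.3830 * 21.4570 = 12423.7744 W

12423.7744 W


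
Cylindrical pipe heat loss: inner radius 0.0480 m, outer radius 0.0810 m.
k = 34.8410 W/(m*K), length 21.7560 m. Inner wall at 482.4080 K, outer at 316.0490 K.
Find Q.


dT = 166.3590 K
ln(ro/ri) = 0.5232
Q = 2*pi*34.8410*21.7560*166.3590 / 0.5232 = 1514217.0598 W

1514217.0598 W


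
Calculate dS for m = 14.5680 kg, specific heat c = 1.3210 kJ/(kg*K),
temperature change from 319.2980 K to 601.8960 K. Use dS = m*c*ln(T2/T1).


T2/T1 = 1.8851
ln(T2/T1) = 0.6340
dS = 14.5680 * 1.3210 * 0.6340 = 12.2001 kJ/K

12.2001 kJ/K


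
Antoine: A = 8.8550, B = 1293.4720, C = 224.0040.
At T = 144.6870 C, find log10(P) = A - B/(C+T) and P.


C+T = 368.6910
B/(C+T) = 3.5083
log10(P) = 8.8550 - 3.5083 = 5.3467
P = 10^5.3467 = 222186.6684 mmHg

222186.6684 mmHg


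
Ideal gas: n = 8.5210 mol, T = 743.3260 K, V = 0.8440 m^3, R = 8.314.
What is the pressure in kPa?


P = nRT/V = 8.5210 * 8.314 * 743.3260 / 0.8440
= 52659.8854 / 0.8440 = 62393.2291 Pa = 62.3932 kPa

62.3932 kPa


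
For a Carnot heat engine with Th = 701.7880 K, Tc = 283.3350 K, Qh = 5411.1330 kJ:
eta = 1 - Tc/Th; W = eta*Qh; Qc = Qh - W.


eta = 1 - 283.3350/701.7880 = 0.5963
W = 0.5963 * 5411.1330 = 3226.4798 kJ
Qc = 5411.1330 - 3226.4798 = 2184.6532 kJ

eta = 59.6267%, W = 3226.4798 kJ, Qc = 2184.6532 kJ


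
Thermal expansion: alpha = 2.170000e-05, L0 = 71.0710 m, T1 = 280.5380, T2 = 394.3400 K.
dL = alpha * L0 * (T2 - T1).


dT = 113.8020 K
dL = 2.170000e-05 * 71.0710 * 113.8020 = 0.175510 m
L_final = 71.246510 m

dL = 0.175510 m


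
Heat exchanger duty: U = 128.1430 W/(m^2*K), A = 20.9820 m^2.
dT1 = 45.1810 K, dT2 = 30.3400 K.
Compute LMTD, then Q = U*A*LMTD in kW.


LMTD = 37.2693 K
Q = 128.1430 * 20.9820 * 37.2693 = 100205.8629 W = 100.2059 kW

100.2059 kW


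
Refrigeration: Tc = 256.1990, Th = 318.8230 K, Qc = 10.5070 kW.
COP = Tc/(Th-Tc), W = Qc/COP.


COP = 256.1990 / 62.6240 = 4.0911
W = 10.5070 / 4.0911 = 2.5683 kW

COP = 4.0911, W = 2.5683 kW


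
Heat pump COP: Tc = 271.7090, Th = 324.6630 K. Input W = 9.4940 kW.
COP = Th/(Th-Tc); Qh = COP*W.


COP = 324.6630 / 52.9540 = 6.1310
Qh = 6.1310 * 9.4940 = 58.2081 kW

COP = 6.1310, Qh = 58.2081 kW


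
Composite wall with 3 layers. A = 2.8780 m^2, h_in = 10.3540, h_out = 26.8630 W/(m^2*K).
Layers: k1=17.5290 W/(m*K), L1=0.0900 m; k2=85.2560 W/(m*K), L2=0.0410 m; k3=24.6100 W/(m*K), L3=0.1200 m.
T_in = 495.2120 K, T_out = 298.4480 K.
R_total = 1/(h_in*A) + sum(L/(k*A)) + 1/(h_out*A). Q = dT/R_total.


R_conv_in = 1/(10.3540*2.8780) = 0.0336
R_1 = 0.0900/(17.5290*2.8780) = 0.0018
R_2 = 0.0410/(85.2560*2.8780) = 0.0002
R_3 = 0.1200/(24.6100*2.8780) = 0.0017
R_conv_out = 1/(26.8630*2.8780) = 0.0129
R_total = 0.0501 K/W
Q = 196.7640 / 0.0501 = 3924.4183 W

R_total = 0.0501 K/W, Q = 3924.4183 W


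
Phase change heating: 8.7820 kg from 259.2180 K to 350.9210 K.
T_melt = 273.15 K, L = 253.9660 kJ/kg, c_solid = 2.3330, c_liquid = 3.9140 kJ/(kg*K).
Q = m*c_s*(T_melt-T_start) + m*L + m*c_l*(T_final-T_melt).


Q1 (sensible, solid) = 8.7820 * 2.3330 * 13.9320 = 285.4445 kJ
Q2 (latent) = 8.7820 * 253.9660 = 2230.3294 kJ
Q3 (sensible, liquid) = 8.7820 * 3.9140 * 77.7710 = 2673.2030 kJ
Q_total = 5188.9769 kJ

5188.9769 kJ


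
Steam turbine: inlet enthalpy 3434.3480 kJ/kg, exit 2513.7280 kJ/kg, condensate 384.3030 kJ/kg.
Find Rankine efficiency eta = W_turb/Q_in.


W = 920.6200 kJ/kg
Q_in = 3050.0450 kJ/kg
eta = 0.3018 = 30.1838%

eta = 30.1838%


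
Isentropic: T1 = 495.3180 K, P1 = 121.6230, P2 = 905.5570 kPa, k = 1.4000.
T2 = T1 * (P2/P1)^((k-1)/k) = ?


(k-1)/k = 0.2857
(P2/P1)^exp = 1.7747
T2 = 495.3180 * 1.7747 = 879.0193 K

879.0193 K


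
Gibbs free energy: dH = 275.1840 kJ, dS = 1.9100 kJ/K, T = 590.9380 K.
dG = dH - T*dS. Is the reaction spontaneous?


T*dS = 590.9380 * 1.9100 = 1128.6916 kJ
dG = 275.1840 - 1128.6916 = -853.5076 kJ (spontaneous)

dG = -853.5076 kJ, spontaneous


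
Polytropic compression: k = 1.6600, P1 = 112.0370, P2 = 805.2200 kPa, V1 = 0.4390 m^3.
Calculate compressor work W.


(k-1)/k = 0.3976
(P2/P1)^exp = 2.1906
W = 2.5152 * 112.0370 * 0.4390 * (2.1906 - 1) = 147.2805 kJ

147.2805 kJ


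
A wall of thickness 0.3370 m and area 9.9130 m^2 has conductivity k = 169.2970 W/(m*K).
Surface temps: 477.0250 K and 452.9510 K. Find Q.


dT = 24.0740 K
Q = 169.2970 * 9.9130 * 24.0740 / 0.3370 = 119887.1742 W

119887.1742 W


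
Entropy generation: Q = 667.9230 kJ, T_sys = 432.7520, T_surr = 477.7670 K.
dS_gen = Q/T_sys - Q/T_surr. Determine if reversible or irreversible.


dS_sys = 667.9230/432.7520 = 1.5434 kJ/K
dS_surr = -667.9230/477.7670 = -1.3980 kJ/K
dS_gen = 1.5434 - 1.3980 = 0.1454 kJ/K (irreversible)

dS_gen = 0.1454 kJ/K, irreversible


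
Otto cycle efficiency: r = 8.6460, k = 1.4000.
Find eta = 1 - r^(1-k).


r^(k-1) = 2.3699
eta = 1 - 1/2.3699 = 0.5780 = 57.8037%

57.8037%


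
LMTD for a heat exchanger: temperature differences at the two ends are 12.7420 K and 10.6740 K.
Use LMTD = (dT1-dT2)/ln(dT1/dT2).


dT1/dT2 = 1.1937
ln(dT1/dT2) = 0.1771
LMTD = 2.0680 / 0.1771 = 11.6775 K

11.6775 K


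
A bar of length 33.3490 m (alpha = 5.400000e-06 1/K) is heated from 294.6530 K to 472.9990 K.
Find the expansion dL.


dT = 178.3460 K
dL = 5.400000e-06 * 33.3490 * 178.3460 = 0.032117 m
L_final = 33.381117 m

dL = 0.032117 m


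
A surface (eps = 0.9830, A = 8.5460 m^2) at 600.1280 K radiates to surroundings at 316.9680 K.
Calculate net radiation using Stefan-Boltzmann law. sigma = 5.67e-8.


T^4 = 1.2971e+11
Tsurr^4 = 1.0094e+10
Q = 0.9830 * 5.67e-8 * 8.5460 * 1.1962e+11 = 56975.8949 W

56975.8949 W


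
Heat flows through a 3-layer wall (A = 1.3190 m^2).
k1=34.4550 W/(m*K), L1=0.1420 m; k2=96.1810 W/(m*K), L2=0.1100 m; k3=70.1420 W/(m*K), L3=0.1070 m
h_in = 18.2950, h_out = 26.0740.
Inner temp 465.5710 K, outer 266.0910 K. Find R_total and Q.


R_conv_in = 1/(18.2950*1.3190) = 0.0414
R_1 = 0.1420/(34.4550*1.3190) = 0.0031
R_2 = 0.1100/(96.1810*1.3190) = 0.0009
R_3 = 0.1070/(70.1420*1.3190) = 0.0012
R_conv_out = 1/(26.0740*1.3190) = 0.0291
R_total = 0.0757 K/W
Q = 199.4800 / 0.0757 = 2636.3454 W

R_total = 0.0757 K/W, Q = 2636.3454 W


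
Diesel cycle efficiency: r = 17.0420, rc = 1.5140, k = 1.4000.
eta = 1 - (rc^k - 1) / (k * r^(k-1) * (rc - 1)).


r^(k-1) = 3.1089
rc^k = 1.7872
eta = 0.6481 = 64.8122%

64.8122%


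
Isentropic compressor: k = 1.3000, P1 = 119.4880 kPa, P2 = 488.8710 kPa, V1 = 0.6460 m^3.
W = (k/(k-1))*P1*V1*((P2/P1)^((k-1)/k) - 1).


(k-1)/k = 0.2308
(P2/P1)^exp = 1.3842
W = 4.3333 * 119.4880 * 0.6460 * (1.3842 - 1) = 128.5119 kJ

128.5119 kJ


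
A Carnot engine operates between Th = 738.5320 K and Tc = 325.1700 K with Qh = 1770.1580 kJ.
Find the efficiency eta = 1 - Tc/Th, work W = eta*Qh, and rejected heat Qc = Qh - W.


eta = 1 - 325.1700/738.5320 = 0.5597
W = 0.5597 * 1770.1580 = 990.7709 kJ
Qc = 1770.1580 - 990.7709 = 779.3871 kJ

eta = 55.9708%, W = 990.7709 kJ, Qc = 779.3871 kJ


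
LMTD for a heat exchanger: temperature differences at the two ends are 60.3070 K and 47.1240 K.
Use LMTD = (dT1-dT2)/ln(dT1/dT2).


dT1/dT2 = 1.2798
ln(dT1/dT2) = 0.2467
LMTD = 13.1830 / 0.2467 = 53.4448 K

53.4448 K


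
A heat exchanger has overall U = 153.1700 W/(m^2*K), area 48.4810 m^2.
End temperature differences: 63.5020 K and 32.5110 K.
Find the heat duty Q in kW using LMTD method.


LMTD = 46.2903 K
Q = 153.1700 * 48.4810 * 46.2903 = 343743.8136 W = 343.7438 kW

343.7438 kW


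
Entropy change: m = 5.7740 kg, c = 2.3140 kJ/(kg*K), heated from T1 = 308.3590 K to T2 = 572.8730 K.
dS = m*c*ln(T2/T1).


T2/T1 = 1.8578
ln(T2/T1) = 0.6194
dS = 5.7740 * 2.3140 * 0.6194 = 8.2758 kJ/K

8.2758 kJ/K


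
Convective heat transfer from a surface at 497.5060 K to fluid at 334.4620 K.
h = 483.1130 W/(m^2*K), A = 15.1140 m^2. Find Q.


dT = 163.0440 K
Q = 483.1130 * 15.1140 * 163.0440 = 1190509.7686 W

1190509.7686 W


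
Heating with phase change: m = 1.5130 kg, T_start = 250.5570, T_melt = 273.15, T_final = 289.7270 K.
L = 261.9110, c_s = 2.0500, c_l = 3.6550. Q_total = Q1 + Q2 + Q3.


Q1 (sensible, solid) = 1.5130 * 2.0500 * 22.5930 = 70.0756 kJ
Q2 (latent) = 1.5130 * 261.9110 = 396.2713 kJ
Q3 (sensible, liquid) = 1.5130 * 3.6550 * 16.5770 = 91.6711 kJ
Q_total = 558.0180 kJ

558.0180 kJ


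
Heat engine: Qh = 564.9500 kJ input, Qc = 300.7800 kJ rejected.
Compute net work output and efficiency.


W = 564.9500 - 300.7800 = 264.1700 kJ
eta = 264.1700 / 564.9500 = 0.4676 = 46.7599%

W = 264.1700 kJ, eta = 46.7599%


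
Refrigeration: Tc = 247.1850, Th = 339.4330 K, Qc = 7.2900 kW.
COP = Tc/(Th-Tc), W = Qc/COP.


COP = 247.1850 / 92.2480 = 2.6796
W = 7.2900 / 2.6796 = 2.7206 kW

COP = 2.6796, W = 2.7206 kW


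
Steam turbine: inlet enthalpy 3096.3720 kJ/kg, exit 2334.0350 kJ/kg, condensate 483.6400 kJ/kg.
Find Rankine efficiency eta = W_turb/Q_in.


W = 762.3370 kJ/kg
Q_in = 2612.7320 kJ/kg
eta = 0.2918 = 29.1778%

eta = 29.1778%


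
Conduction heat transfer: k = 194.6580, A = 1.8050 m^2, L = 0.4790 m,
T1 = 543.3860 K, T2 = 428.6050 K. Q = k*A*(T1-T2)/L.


dT = 114.7810 K
Q = 194.6580 * 1.8050 * 114.7810 / 0.4790 = 84194.5449 W

84194.5449 W


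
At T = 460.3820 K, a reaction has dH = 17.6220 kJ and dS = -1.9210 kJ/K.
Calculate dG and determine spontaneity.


T*dS = 460.3820 * -1.9210 = -884.3938 kJ
dG = 17.6220 + 884.3938 = 902.0158 kJ (non-spontaneous)

dG = 902.0158 kJ, non-spontaneous


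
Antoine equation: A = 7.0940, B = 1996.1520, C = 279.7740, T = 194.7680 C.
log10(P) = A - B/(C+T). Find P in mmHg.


C+T = 474.5420
B/(C+T) = 4.2065
log10(P) = 7.0940 - 4.2065 = 2.8875
P = 10^2.8875 = 771.8249 mmHg

771.8249 mmHg


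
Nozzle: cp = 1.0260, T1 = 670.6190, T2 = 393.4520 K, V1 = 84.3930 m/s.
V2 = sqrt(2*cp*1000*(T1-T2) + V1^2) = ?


dT = 277.1670 K
2*cp*1000*dT = 568746.6840
V1^2 = 7122.1784
V2 = sqrt(575868.8624) = 758.8602 m/s

758.8602 m/s


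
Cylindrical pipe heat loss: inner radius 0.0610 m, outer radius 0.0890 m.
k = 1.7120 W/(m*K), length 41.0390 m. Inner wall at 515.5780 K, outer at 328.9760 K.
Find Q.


dT = 186.6020 K
ln(ro/ri) = 0.3778
Q = 2*pi*1.7120*41.0390*186.6020 / 0.3778 = 218060.9212 W

218060.9212 W


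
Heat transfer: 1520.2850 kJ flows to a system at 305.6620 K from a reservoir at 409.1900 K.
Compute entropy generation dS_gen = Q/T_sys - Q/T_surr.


dS_sys = 1520.2850/305.6620 = 4.9737 kJ/K
dS_surr = -1520.2850/409.1900 = -3.7154 kJ/K
dS_gen = 4.9737 - 3.7154 = 1.2584 kJ/K (irreversible)

dS_gen = 1.2584 kJ/K, irreversible


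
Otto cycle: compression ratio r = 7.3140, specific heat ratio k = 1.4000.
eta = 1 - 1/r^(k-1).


r^(k-1) = 2.2165
eta = 1 - 1/2.2165 = 0.5488 = 54.8832%

54.8832%


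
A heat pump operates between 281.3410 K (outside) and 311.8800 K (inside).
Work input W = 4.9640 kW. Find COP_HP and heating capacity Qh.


COP = 311.8800 / 30.5390 = 10.2125
Qh = 10.2125 * 4.9640 = 50.6949 kW

COP = 10.2125, Qh = 50.6949 kW


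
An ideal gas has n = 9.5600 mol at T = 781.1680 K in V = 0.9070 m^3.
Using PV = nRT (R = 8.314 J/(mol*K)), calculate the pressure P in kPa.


P = nRT/V = 9.5600 * 8.314 * 781.1680 / 0.9070
= 62088.6700 / 0.9070 = 68454.9834 Pa = 68.4550 kPa

68.4550 kPa


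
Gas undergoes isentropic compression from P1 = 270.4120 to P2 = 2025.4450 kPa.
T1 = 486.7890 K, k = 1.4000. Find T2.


(k-1)/k = 0.2857
(P2/P1)^exp = 1.7777
T2 = 486.7890 * 1.7777 = 865.3590 K

865.3590 K


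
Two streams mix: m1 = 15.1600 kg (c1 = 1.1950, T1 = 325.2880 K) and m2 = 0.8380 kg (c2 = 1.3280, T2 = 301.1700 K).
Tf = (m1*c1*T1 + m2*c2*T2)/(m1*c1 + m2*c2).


num = 6228.1437
den = 19.2291
Tf = 323.8922 K

323.8922 K


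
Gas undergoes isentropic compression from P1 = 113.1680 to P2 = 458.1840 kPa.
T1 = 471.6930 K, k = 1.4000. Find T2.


(k-1)/k = 0.2857
(P2/P1)^exp = 1.4911
T2 = 471.6930 * 1.4911 = 703.3611 K

703.3611 K


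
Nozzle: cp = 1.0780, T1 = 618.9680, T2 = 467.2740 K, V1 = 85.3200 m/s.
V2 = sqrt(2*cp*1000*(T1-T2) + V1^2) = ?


dT = 151.6940 K
2*cp*1000*dT = 327052.2640
V1^2 = 7279.5024
V2 = sqrt(334331.7664) = 578.2143 m/s

578.2143 m/s


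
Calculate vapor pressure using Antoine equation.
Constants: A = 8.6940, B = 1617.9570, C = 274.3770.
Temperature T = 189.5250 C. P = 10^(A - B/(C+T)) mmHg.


C+T = 463.9020
B/(C+T) = 3.4877
log10(P) = 8.6940 - 3.4877 = 5.2063
P = 10^5.2063 = 160800.3826 mmHg

160800.3826 mmHg


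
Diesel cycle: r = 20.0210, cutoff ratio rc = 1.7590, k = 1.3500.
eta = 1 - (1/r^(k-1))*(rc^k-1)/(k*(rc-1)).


r^(k-1) = 2.8544
rc^k = 2.1434
eta = 0.6091 = 60.9057%

60.9057%


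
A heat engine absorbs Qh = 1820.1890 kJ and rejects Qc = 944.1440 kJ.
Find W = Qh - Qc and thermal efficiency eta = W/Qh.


W = 1820.1890 - 944.1440 = 876.0450 kJ
eta = 876.0450 / 1820.1890 = 0.4813 = 48.1293%

W = 876.0450 kJ, eta = 48.1293%


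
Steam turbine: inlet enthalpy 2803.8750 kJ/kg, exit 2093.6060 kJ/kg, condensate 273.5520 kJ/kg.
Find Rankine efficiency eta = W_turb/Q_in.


W = 710.2690 kJ/kg
Q_in = 2530.3230 kJ/kg
eta = 0.2807 = 28.0703%

eta = 28.0703%


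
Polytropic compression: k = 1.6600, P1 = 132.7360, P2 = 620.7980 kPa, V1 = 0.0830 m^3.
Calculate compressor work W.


(k-1)/k = 0.3976
(P2/P1)^exp = 1.8466
W = 2.5152 * 132.7360 * 0.0830 * (1.8466 - 1) = 23.4587 kJ

23.4587 kJ


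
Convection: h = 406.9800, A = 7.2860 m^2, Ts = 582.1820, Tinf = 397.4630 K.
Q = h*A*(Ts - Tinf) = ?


dT = 184.7190 K
Q = 406.9800 * 7.2860 * 184.7190 = 547739.1748 W

547739.1748 W


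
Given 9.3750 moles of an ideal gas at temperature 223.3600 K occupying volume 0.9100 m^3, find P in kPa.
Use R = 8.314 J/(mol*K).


P = nRT/V = 9.3750 * 8.314 * 223.3600 / 0.9100
= 17409.5160 / 0.9100 = 19131.3363 Pa = 19.1313 kPa

19.1313 kPa


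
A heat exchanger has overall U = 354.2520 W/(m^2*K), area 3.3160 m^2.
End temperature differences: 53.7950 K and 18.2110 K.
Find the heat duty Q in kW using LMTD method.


LMTD = 32.8522 K
Q = 354.2520 * 3.3160 * 32.8522 = 38591.4505 W = 38.5915 kW

38.5915 kW


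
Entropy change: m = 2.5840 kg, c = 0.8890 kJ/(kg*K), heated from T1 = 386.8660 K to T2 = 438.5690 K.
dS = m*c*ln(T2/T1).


T2/T1 = 1.1336
ln(T2/T1) = 0.1254
dS = 2.5840 * 0.8890 * 0.1254 = 0.2882 kJ/K

0.2882 kJ/K


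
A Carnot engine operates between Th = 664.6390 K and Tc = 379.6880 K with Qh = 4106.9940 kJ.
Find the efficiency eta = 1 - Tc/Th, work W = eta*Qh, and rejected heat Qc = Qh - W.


eta = 1 - 379.6880/664.6390 = 0.4287
W = 0.4287 * 4106.9940 = 1760.7935 kJ
Qc = 4106.9940 - 1760.7935 = 2346.2005 kJ

eta = 42.8730%, W = 1760.7935 kJ, Qc = 2346.2005 kJ
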